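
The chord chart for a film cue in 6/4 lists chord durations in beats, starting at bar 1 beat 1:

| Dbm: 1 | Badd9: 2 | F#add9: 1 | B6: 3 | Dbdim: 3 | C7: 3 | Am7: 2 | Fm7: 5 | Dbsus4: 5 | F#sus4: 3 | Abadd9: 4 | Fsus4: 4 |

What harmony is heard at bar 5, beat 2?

F#sus4

Beat 2 of bar 5 is beat (5−1)×6 + 2 = 26 overall.
Running totals: Dbm ends at 1, Badd9 ends at 3, F#add9 ends at 4, B6 ends at 7, Dbdim ends at 10, C7 ends at 13, Am7 ends at 15, Fm7 ends at 20, Dbsus4 ends at 25, F#sus4 ends at 28.
Beat 26 falls within F#sus4.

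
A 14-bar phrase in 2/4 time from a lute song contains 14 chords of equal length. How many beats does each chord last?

2 beats

14 bars × 2 beats/bar = 28 beats total.
28 beats ÷ 14 chords = 2 beats per chord.
(That is a half note.)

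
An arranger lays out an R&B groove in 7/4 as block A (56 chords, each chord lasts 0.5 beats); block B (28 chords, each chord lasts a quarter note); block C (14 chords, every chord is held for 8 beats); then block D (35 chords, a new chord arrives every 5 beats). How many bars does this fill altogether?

49 bars

A: 56 × 0.5 = 28 beats = 4 bars.
B: 28 × 1 = 28 beats = 4 bars.
C: 14 × 8 = 112 beats = 16 bars.
D: 35 × 5 = 175 beats = 25 bars.
Total: 4 + 4 + 16 + 25 = 49 bars.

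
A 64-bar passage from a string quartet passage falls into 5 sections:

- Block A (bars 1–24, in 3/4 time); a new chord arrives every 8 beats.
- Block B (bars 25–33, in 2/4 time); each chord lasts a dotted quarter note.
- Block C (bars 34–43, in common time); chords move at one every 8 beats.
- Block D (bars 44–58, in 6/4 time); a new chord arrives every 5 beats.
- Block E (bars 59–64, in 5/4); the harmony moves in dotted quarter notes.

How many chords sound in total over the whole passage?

A has 72 beats and chords last 8 each, so 9 chords.
B has 18 beats and chords last 1.5 each, so 12 chords.
C has 40 beats and chords last 8 each, so 5 chords.
D has 90 beats and chords last 5 each, so 18 chords.
E has 30 beats and chords last 1.5 each, so 20 chords.
Total: 9 + 12 + 5 + 18 + 20 = 64.

64 chords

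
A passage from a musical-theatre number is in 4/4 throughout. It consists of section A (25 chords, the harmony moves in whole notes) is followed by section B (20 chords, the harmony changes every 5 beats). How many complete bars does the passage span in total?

50 bars

A: 25 × 4 = 100 beats = 25 bars.
B: 20 × 5 = 100 beats = 25 bars.
Total: 25 + 25 = 50 bars.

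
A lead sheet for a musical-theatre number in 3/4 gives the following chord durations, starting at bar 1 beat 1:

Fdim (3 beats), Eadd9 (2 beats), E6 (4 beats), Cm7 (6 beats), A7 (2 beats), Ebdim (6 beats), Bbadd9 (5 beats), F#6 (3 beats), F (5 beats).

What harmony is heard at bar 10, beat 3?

F#6

Beat 3 of bar 10 is beat (10−1)×3 + 3 = 30 overall.
Running totals: Fdim ends at 3, Eadd9 ends at 5, E6 ends at 9, Cm7 ends at 15, A7 ends at 17, Ebdim ends at 23, Bbadd9 ends at 28, F#6 ends at 31.
Beat 30 falls within F#6.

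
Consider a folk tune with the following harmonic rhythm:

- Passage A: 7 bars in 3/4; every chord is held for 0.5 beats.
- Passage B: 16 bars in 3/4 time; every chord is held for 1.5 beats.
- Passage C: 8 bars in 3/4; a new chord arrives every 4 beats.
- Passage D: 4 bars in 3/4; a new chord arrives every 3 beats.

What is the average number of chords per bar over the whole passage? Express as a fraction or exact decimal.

2.4 chords per bar

A: 7 bars of 3 beats is 21 beats; at 0.5 beats each that's 42 chords.
B: 16 bars of 3 beats is 48 beats; at 1.5 beats each that's 32 chords.
C: 8 bars of 3 beats is 24 beats; at 4 beats each that's 6 chords.
D: 4 bars of 3 beats is 12 beats; at 3 beats each that's 4 chords.
Overall: 84 chords over 35 bars → 84/35 = 2.4 chords per bar.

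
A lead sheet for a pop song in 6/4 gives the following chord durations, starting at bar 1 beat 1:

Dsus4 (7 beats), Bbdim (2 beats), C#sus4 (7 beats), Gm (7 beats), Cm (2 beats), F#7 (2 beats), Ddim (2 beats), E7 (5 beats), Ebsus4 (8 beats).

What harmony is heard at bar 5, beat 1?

Cm

Beat 1 of bar 5 is beat (5−1)×6 + 1 = 25 overall.
Running totals: Dsus4 ends at 7, Bbdim ends at 9, C#sus4 ends at 16, Gm ends at 23, Cm ends at 25.
Beat 25 falls within Cm.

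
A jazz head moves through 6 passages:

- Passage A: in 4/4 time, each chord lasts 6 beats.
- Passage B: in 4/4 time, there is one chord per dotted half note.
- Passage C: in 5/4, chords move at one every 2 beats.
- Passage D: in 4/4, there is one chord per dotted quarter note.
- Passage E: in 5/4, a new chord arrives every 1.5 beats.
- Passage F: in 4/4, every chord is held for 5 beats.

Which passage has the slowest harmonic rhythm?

Passage A

A: each chord is 6 beats in 4/4, so 2/3 per bar.
B: each chord is 3 beats in 4/4, so 4/3 per bar.
C: each chord is 2 beats in 5/4, so 2.5 per bar.
D: each chord is 1.5 beats in 4/4, so 8/3 per bar.
E: each chord is 1.5 beats in 5/4, so 10/3 per bar.
F: each chord is 5 beats in 4/4, so 0.8 per bar.
Slowest is A at 2/3 chords/bar.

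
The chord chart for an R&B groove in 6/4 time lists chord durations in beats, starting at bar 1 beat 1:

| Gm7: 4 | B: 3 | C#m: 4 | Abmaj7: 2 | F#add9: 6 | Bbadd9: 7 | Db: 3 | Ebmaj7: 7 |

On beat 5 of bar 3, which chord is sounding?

Beat 5 of bar 3 is beat (3−1)×6 + 5 = 17 overall.
Running totals: Gm7 ends at 4, B ends at 7, C#m ends at 11, Abmaj7 ends at 13, F#add9 ends at 19.
Beat 17 falls within F#add9.

F#add9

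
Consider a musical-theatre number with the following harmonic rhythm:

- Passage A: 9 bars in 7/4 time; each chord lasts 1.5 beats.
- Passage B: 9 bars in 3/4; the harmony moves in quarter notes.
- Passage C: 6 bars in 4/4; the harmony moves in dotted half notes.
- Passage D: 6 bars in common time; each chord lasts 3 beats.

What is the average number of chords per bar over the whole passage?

17/6 chords per bar

A: 9 × 7 = 63 beats ÷ 1.5 = 42 chords.
B: 9 × 3 = 27 beats ÷ 1 = 27 chords.
C: 6 × 4 = 24 beats ÷ 3 = 8 chords.
D: 6 × 4 = 24 beats ÷ 3 = 8 chords.
Overall: 85 chords over 30 bars → 85/30 = 17/6 chords per bar.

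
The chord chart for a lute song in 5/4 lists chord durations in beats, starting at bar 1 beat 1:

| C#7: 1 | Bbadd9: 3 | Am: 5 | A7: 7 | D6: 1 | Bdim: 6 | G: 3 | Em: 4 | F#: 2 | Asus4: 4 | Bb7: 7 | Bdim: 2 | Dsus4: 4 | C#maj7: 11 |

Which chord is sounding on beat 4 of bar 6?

Beat 4 of bar 6 is beat (6−1)×5 + 4 = 29 overall.
Running totals: C#7 ends at 1, Bbadd9 ends at 4, Am ends at 9, A7 ends at 16, D6 ends at 17, Bdim ends at 23, G ends at 26, Em ends at 30.
Beat 29 falls within Em.

Em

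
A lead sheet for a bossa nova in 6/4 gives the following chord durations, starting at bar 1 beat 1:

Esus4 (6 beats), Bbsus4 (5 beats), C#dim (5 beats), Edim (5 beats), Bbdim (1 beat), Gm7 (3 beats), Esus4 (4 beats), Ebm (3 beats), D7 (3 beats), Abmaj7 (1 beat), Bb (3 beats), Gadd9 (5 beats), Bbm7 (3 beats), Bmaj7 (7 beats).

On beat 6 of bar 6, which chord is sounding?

Abmaj7

Beat 6 of bar 6 is beat (6−1)×6 + 6 = 36 overall.
Running totals: Esus4 ends at 6, Bbsus4 ends at 11, C#dim ends at 16, Edim ends at 21, Bbdim ends at 22, Gm7 ends at 25, Esus4 ends at 29, Ebm ends at 32, D7 ends at 35, Abmaj7 ends at 36.
Beat 36 falls within Abmaj7.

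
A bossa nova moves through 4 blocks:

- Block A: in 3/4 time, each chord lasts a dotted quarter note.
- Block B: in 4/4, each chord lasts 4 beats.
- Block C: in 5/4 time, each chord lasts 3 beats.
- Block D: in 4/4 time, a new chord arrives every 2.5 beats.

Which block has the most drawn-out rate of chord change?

Block B

A: 3/1.5 = 2 chords/bar.
B: 4/4 = 1 chord/bar.
C: 5/3 = 5/3 chords/bar.
D: 4/2.5 = 1.6 chords/bar.
Slowest is B at 1 chords/bar.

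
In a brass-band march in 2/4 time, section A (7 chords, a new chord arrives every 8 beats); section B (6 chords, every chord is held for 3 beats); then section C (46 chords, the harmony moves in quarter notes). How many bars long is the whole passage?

60 bars

A: 7 × 8 = 56 beats = 28 bars.
B: 6 × 3 = 18 beats = 9 bars.
C: 46 × 1 = 46 beats = 23 bars.
Total: 28 + 9 + 23 = 60 bars.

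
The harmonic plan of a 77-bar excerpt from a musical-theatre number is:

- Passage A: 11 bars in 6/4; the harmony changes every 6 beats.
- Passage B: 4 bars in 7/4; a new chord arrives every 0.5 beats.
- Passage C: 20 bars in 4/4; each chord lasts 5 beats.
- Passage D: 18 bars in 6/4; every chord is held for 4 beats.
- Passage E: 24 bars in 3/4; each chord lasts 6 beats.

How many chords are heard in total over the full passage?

122 chords

A: 11·6 = 66 beats, 66/6 = 11 chords.
B: 4·7 = 28 beats, 28/0.5 = 56 chords.
C: 20·4 = 80 beats, 80/5 = 16 chords.
D: 18·6 = 108 beats, 108/4 = 27 chords.
E: 24·3 = 72 beats, 72/6 = 12 chords.
Total: 11 + 56 + 16 + 27 + 12 = 122.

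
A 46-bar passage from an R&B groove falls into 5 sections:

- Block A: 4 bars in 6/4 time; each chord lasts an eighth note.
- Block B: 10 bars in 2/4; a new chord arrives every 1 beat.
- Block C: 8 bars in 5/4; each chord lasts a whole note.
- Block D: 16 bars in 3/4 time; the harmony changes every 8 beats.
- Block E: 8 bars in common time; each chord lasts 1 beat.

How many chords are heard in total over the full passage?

116 chords

A has 24 beats and chords last 0.5 each, so 48 chords.
B has 20 beats and chords last 1 each, so 20 chords.
C has 40 beats and chords last 4 each, so 10 chords.
D has 48 beats and chords last 8 each, so 6 chords.
E has 32 beats and chords last 1 each, so 32 chords.
Total: 48 + 20 + 10 + 6 + 32 = 116.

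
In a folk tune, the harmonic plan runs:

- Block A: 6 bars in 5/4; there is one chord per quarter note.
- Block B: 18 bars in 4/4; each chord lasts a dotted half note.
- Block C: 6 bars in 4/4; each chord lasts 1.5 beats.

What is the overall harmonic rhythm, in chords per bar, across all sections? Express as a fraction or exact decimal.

A: 6 × 5 = 30 beats ÷ 1 = 30 chords.
B: 18 × 4 = 72 beats ÷ 3 = 24 chords.
C: 6 × 4 = 24 beats ÷ 1.5 = 16 chords.
Overall: 70 chords over 30 bars → 70/30 = 7/3 chords per bar.

7/3 chords per bar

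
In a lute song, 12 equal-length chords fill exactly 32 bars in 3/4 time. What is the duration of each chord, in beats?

8 beats

32 bars × 3 beats/bar = 96 beats total.
96 beats ÷ 12 chords = 8 beats per chord.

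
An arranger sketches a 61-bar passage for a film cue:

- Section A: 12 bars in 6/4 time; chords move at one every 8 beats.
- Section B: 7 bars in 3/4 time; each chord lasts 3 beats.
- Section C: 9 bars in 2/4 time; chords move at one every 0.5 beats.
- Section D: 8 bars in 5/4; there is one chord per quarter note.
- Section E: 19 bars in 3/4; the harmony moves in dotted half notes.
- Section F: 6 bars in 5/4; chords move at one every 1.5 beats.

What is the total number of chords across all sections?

131 chords

A has 72 beats and chords last 8 each, so 9 chords.
B has 21 beats and chords last 3 each, so 7 chords.
C has 18 beats and chords last 0.5 each, so 36 chords.
D has 40 beats and chords last 1 each, so 40 chords.
E has 57 beats and chords last 3 each, so 19 chords.
F has 30 beats and chords last 1.5 each, so 20 chords.
Total: 9 + 7 + 36 + 40 + 19 + 20 = 131.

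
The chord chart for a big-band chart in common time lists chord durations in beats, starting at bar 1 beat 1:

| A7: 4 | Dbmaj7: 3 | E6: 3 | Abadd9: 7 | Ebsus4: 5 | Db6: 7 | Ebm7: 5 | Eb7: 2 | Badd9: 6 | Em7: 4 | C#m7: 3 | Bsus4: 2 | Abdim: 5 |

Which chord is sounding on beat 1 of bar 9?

Beat 1 of bar 9 is beat (9−1)×4 + 1 = 33 overall.
Running totals: A7 ends at 4, Dbmaj7 ends at 7, E6 ends at 10, Abadd9 ends at 17, Ebsus4 ends at 22, Db6 ends at 29, Ebm7 ends at 34.
Beat 33 falls within Ebm7.

Ebm7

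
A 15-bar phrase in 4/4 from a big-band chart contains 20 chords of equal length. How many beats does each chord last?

15 bars × 4 beats/bar = 60 beats total.
60 beats ÷ 20 chords = 3 beats per chord.
(That is a dotted half note.)

3 beats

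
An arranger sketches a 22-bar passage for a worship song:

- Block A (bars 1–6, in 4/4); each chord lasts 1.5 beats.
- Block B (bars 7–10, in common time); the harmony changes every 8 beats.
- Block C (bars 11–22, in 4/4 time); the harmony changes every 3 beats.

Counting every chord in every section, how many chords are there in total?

34 chords

A has 24 beats and chords last 1.5 each, so 16 chords.
B has 16 beats and chords last 8 each, so 2 chords.
C has 48 beats and chords last 3 each, so 16 chords.
Total: 16 + 2 + 16 = 34.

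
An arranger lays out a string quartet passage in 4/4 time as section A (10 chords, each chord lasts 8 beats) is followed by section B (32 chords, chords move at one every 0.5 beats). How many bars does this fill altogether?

A: 10 × 8 = 80 beats = 20 bars.
B: 32 × 0.5 = 16 beats = 4 bars.
Total: 20 + 4 = 24 bars.

24 bars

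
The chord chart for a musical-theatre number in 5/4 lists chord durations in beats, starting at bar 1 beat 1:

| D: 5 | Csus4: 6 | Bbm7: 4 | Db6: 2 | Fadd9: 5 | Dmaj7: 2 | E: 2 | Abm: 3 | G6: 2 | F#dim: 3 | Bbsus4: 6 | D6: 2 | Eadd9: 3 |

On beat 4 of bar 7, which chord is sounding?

F#dim

Beat 4 of bar 7 is beat (7−1)×5 + 4 = 34 overall.
Running totals: D ends at 5, Csus4 ends at 11, Bbm7 ends at 15, Db6 ends at 17, Fadd9 ends at 22, Dmaj7 ends at 24, E ends at 26, Abm ends at 29, G6 ends at 31, F#dim ends at 34.
Beat 34 falls within F#dim.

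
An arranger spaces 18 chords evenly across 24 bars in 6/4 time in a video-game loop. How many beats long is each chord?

8 beats

24 bars × 6 beats/bar = 144 beats total.
144 beats ÷ 18 chords = 8 beats per chord.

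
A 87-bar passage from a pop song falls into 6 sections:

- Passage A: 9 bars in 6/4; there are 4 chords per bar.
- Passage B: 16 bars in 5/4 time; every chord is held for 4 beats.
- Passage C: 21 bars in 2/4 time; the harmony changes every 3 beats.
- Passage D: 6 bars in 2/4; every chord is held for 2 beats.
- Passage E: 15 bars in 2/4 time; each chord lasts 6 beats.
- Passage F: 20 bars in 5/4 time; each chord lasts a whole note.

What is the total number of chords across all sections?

A: 9·6 = 54 beats, 54/1.5 = 36 chords.
B: 16·5 = 80 beats, 80/4 = 20 chords.
C: 21·2 = 42 beats, 42/3 = 14 chords.
D: 6·2 = 12 beats, 12/2 = 6 chords.
E: 15·2 = 30 beats, 30/6 = 5 chords.
F: 20·5 = 100 beats, 100/4 = 25 chords.
Total: 36 + 20 + 14 + 6 + 5 + 25 = 106.

106 chords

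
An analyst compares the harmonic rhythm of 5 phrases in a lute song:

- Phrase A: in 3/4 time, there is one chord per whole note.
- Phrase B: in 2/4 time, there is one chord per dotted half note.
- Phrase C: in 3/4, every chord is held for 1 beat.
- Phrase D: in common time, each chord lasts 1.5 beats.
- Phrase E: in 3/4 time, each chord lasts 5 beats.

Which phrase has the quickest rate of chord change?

A: 3 beats/bar ÷ 4 beats/chord = 0.75 chords/bar.
B: 2 beats/bar ÷ 3 beats/chord = 2/3 chords/bar.
C: 3 beats/bar ÷ 1 beat/chord = 3 chords/bar.
D: 4 beats/bar ÷ 1.5 beats/chord = 8/3 chords/bar.
E: 3 beats/bar ÷ 5 beats/chord = 0.6 chords/bar.
Fastest is C at 3 chords/bar.

Phrase C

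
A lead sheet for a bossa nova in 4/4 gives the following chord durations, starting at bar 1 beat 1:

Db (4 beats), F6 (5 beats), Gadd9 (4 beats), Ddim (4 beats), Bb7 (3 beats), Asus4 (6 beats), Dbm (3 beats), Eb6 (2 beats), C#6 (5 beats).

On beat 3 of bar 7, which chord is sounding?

Beat 3 of bar 7 is beat (7−1)×4 + 3 = 27 overall.
Running totals: Db ends at 4, F6 ends at 9, Gadd9 ends at 13, Ddim ends at 17, Bb7 ends at 20, Asus4 ends at 26, Dbm ends at 29.
Beat 27 falls within Dbm.

Dbm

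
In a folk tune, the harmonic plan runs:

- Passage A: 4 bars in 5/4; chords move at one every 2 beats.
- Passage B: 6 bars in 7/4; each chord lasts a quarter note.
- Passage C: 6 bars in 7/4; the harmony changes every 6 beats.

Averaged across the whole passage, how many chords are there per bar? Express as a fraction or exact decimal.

59/16 chords per bar

A: 4 × 5 = 20 beats ÷ 2 = 10 chords.
B: 6 × 7 = 42 beats ÷ 1 = 42 chords.
C: 6 × 7 = 42 beats ÷ 6 = 7 chords.
Overall: 59 chords over 16 bars → 59/16 = 59/16 chords per bar.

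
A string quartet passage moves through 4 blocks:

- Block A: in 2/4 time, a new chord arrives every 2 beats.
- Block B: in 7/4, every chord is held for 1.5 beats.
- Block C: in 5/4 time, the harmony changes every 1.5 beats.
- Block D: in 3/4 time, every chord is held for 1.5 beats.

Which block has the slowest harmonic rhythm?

Block A

A: each chord is 2 beats in 2/4, so 1 per bar.
B: each chord is 1.5 beats in 7/4, so 14/3 per bar.
C: each chord is 1.5 beats in 5/4, so 10/3 per bar.
D: each chord is 1.5 beats in 3/4, so 2 per bar.
Slowest is A at 1 chords/bar.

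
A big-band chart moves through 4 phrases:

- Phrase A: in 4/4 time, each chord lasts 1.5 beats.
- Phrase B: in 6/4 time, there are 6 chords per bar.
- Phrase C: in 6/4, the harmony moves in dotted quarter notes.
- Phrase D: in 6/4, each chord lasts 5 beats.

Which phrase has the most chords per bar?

Phrase B

A: 4 beats/bar ÷ 1.5 beats/chord = 8/3 chords/bar.
B: 6 beats/bar ÷ 1 beat/chord = 6 chords/bar.
C: 6 beats/bar ÷ 1.5 beats/chord = 4 chords/bar.
D: 6 beats/bar ÷ 5 beats/chord = 1.2 chords/bar.
Fastest is B at 6 chords/bar.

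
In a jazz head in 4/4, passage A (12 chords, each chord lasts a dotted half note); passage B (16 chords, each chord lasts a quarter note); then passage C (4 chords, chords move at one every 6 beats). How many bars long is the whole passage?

A: 12 × 3 = 36 beats = 9 bars.
B: 16 × 1 = 16 beats = 4 bars.
C: 4 × 6 = 24 beats = 6 bars.
Total: 9 + 4 + 6 = 19 bars.

19 bars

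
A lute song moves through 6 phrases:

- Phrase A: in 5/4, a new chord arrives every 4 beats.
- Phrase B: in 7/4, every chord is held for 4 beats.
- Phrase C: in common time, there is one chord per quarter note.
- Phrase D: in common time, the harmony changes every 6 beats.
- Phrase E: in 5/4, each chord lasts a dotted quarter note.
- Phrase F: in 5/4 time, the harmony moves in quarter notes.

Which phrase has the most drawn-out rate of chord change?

Phrase D

A: each chord is 4 beats in 5/4, so 1.25 per bar.
B: each chord is 4 beats in 7/4, so 1.75 per bar.
C: each chord is 1 beat in 4/4, so 4 per bar.
D: each chord is 6 beats in 4/4, so 2/3 per bar.
E: each chord is 1.5 beats in 5/4, so 10/3 per bar.
F: each chord is 1 beat in 5/4, so 5 per bar.
Slowest is D at 2/3 chords/bar.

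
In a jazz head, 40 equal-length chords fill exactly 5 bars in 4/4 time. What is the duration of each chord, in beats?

0.5 beats

5 bars × 4 beats/bar = 20 beats total.
20 beats ÷ 40 chords = 0.5 beats per chord.
(That is an eighth note.)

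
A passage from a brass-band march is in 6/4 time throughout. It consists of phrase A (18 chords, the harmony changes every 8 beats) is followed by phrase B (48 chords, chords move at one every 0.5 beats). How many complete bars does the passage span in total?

A: 18 × 8 = 144 beats = 24 bars.
B: 48 × 0.5 = 24 beats = 4 bars.
Total: 24 + 4 = 28 bars.

28 bars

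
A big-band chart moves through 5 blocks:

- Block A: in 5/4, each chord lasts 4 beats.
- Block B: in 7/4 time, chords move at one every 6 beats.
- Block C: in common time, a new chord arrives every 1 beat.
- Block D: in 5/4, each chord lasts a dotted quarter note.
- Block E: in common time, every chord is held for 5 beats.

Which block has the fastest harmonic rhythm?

Block C

A: 5 beats/bar ÷ 4 beats/chord = 1.25 chords/bar.
B: 7 beats/bar ÷ 6 beats/chord = 7/6 chords/bar.
C: 4 beats/bar ÷ 1 beat/chord = 4 chords/bar.
D: 5 beats/bar ÷ 1.5 beats/chord = 10/3 chords/bar.
E: 4 beats/bar ÷ 5 beats/chord = 0.8 chords/bar.
Fastest is C at 4 chords/bar.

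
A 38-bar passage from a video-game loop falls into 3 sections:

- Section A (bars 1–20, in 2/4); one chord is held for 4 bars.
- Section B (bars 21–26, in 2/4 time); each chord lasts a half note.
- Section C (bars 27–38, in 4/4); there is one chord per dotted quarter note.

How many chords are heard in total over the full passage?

43 chords

A has 40 beats and chords last 8 each, so 5 chords.
B has 12 beats and chords last 2 each, so 6 chords.
C has 48 beats and chords last 1.5 each, so 32 chords.
Total: 5 + 6 + 32 = 43.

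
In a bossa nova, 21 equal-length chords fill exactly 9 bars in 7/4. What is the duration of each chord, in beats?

3 beats

9 bars × 7 beats/bar = 63 beats total.
63 beats ÷ 21 chords = 3 beats per chord.
(That is a dotted half note.)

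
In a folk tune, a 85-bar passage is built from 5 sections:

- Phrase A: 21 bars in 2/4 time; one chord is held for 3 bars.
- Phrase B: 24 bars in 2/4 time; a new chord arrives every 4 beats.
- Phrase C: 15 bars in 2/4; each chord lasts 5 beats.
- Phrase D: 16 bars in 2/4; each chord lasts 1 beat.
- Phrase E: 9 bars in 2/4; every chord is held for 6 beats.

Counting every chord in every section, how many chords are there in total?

A: 21·2 = 42 beats, 42/6 = 7 chords.
B: 24·2 = 48 beats, 48/4 = 12 chords.
C: 15·2 = 30 beats, 30/5 = 6 chords.
D: 16·2 = 32 beats, 32/1 = 32 chords.
E: 9·2 = 18 beats, 18/6 = 3 chords.
Total: 7 + 12 + 6 + 32 + 3 = 60.

60 chords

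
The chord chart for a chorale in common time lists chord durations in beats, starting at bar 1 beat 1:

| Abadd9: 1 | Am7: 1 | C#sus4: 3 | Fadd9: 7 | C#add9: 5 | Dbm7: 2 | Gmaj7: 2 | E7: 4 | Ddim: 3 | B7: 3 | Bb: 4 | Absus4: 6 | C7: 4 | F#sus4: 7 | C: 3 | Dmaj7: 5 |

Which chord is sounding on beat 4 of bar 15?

Dmaj7

Beat 4 of bar 15 is beat (15−1)×4 + 4 = 60 overall.
Running totals: Abadd9 ends at 1, Am7 ends at 2, C#sus4 ends at 5, Fadd9 ends at 12, C#add9 ends at 17, Dbm7 ends at 19, Gmaj7 ends at 21, E7 ends at 25, Ddim ends at 28, B7 ends at 31, Bb ends at 35, Absus4 ends at 41, C7 ends at 45, F#sus4 ends at 52, C ends at 55, Dmaj7 ends at 60.
Beat 60 falls within Dmaj7.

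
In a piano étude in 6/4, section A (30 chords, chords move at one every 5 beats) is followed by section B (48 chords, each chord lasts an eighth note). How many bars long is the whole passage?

A: 30 × 5 = 150 beats = 25 bars.
B: 48 × 0.5 = 24 beats = 4 bars.
Total: 25 + 4 = 29 bars.

29 bars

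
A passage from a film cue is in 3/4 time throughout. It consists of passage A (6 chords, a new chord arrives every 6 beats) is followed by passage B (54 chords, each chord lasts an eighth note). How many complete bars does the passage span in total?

21 bars

A: 6 × 6 = 36 beats = 12 bars.
B: 54 × 0.5 = 27 beats = 9 bars.
Total: 12 + 9 = 21 bars.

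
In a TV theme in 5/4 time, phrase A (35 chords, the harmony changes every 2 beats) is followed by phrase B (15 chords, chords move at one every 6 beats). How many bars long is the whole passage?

A: 35 × 2 = 70 beats = 14 bars.
B: 15 × 6 = 90 beats = 18 bars.
Total: 14 + 18 = 32 bars.

32 bars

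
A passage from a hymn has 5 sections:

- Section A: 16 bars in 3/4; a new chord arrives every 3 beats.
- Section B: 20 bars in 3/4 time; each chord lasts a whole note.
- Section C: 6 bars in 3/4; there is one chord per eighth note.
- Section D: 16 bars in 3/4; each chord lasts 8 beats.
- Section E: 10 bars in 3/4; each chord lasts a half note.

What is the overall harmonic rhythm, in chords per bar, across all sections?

A: 16 × 3 = 48 beats ÷ 3 = 16 chords.
B: 20 × 3 = 60 beats ÷ 4 = 15 chords.
C: 6 × 3 = 18 beats ÷ 0.5 = 36 chords.
D: 16 × 3 = 48 beats ÷ 8 = 6 chords.
E: 10 × 3 = 30 beats ÷ 2 = 15 chords.
Overall: 88 chords over 68 bars → 88/68 = 22/17 chords per bar.

22/17 chords per bar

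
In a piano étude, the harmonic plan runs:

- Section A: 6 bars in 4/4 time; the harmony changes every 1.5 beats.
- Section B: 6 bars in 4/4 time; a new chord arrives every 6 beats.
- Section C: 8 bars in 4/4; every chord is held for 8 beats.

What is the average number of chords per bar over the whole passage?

A: 6 bars of 4 beats is 24 beats; at 1.5 beats each that's 16 chords.
B: 6 bars of 4 beats is 24 beats; at 6 beats each that's 4 chords.
C: 8 bars of 4 beats is 32 beats; at 8 beats each that's 4 chords.
Overall: 24 chords over 20 bars → 24/20 = 1.2 chords per bar.

1.2 chords per bar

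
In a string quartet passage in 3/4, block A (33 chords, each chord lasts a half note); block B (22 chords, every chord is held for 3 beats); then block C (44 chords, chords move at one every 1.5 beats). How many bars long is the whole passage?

A: 33 × 2 = 66 beats = 22 bars.
B: 22 × 3 = 66 beats = 22 bars.
C: 44 × 1.5 = 66 beats = 22 bars.
Total: 22 + 22 + 22 = 66 bars.

66 bars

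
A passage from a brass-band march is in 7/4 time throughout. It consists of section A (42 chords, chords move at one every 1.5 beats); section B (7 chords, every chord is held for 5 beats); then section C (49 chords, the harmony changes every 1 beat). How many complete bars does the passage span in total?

A: 42 × 1.5 = 63 beats = 9 bars.
B: 7 × 5 = 35 beats = 5 bars.
C: 49 × 1 = 49 beats = 7 bars.
Total: 9 + 5 + 7 = 21 bars.

21 bars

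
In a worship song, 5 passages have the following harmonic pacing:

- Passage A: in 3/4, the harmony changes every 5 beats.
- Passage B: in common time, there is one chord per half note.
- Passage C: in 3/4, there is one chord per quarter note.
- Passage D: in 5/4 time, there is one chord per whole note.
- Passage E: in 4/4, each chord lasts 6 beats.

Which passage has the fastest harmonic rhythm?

Passage C

A: 3/5 = 0.6 chords/bar.
B: 4/2 = 2 chords/bar.
C: 3/1 = 3 chords/bar.
D: 5/4 = 1.25 chords/bar.
E: 4/6 = 2/3 chords/bar.
Fastest is C at 3 chords/bar.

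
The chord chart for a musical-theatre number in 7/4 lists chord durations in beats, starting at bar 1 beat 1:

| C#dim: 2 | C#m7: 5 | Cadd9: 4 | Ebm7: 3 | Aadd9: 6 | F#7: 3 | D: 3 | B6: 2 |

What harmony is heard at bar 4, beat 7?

Beat 7 of bar 4 is beat (4−1)×7 + 7 = 28 overall.
Running totals: C#dim ends at 2, C#m7 ends at 7, Cadd9 ends at 11, Ebm7 ends at 14, Aadd9 ends at 20, F#7 ends at 23, D ends at 26, B6 ends at 28.
Beat 28 falls within B6.

B6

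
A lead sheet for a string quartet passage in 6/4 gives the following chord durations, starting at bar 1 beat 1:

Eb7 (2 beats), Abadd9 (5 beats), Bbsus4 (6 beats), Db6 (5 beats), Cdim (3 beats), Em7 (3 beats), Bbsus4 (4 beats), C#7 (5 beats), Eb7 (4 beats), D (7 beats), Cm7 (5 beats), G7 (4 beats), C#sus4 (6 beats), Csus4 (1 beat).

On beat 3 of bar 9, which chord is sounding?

Beat 3 of bar 9 is beat (9−1)×6 + 3 = 51 overall.
Running totals: Eb7 ends at 2, Abadd9 ends at 7, Bbsus4 ends at 13, Db6 ends at 18, Cdim ends at 21, Em7 ends at 24, Bbsus4 ends at 28, C#7 ends at 33, Eb7 ends at 37, D ends at 44, Cm7 ends at 49, G7 ends at 53.
Beat 51 falls within G7.

G7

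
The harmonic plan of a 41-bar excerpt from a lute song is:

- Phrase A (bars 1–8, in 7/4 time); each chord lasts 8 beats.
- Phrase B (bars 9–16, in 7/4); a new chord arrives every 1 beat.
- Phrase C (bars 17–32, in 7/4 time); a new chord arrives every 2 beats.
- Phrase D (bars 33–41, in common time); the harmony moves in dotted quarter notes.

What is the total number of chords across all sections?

143 chords

A: 8·7 = 56 beats, 56/8 = 7 chords.
B: 8·7 = 56 beats, 56/1 = 56 chords.
C: 16·7 = 112 beats, 112/2 = 56 chords.
D: 9·4 = 36 beats, 36/1.5 = 24 chords.
Total: 7 + 56 + 56 + 24 = 143.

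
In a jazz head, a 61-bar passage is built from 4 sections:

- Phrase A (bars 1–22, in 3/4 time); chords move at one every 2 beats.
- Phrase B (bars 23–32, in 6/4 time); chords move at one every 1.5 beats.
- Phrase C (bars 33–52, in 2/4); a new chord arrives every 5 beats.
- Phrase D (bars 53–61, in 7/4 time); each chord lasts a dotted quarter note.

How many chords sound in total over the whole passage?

A: 22 bars × 3 beats = 66 beats; 2 beats/chord → 33 chords.
B: 10 bars × 6 beats = 60 beats; 1.5 beats/chord → 40 chords.
C: 20 bars × 2 beats = 40 beats; 5 beats/chord → 8 chords.
D: 9 bars × 7 beats = 63 beats; 1.5 beats/chord → 42 chords.
Total: 33 + 40 + 8 + 42 = 123.

123 chords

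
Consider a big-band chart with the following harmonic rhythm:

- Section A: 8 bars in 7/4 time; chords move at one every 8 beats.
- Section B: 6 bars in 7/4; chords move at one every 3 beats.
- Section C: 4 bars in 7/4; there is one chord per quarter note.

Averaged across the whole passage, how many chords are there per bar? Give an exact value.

A: 8 bars of 7 beats is 56 beats; at 8 beats each that's 7 chords.
B: 6 bars of 7 beats is 42 beats; at 3 beats each that's 14 chords.
C: 4 bars of 7 beats is 28 beats; at 1 beat each that's 28 chords.
Overall: 49 chords over 18 bars → 49/18 = 49/18 chords per bar.

49/18 chords per bar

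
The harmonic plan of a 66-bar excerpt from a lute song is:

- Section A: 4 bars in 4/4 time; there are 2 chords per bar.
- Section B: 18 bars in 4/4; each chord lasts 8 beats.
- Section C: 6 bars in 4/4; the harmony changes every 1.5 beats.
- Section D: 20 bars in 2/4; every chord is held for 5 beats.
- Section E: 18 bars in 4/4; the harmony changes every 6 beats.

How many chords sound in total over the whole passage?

A: 4 bars × 4 beats = 16 beats; 2 beats/chord → 8 chords.
B: 18 bars × 4 beats = 72 beats; 8 beats/chord → 9 chords.
C: 6 bars × 4 beats = 24 beats; 1.5 beats/chord → 16 chords.
D: 20 bars × 2 beats = 40 beats; 5 beats/chord → 8 chords.
E: 18 bars × 4 beats = 72 beats; 6 beats/chord → 12 chords.
Total: 8 + 9 + 16 + 8 + 12 = 53.

53 chords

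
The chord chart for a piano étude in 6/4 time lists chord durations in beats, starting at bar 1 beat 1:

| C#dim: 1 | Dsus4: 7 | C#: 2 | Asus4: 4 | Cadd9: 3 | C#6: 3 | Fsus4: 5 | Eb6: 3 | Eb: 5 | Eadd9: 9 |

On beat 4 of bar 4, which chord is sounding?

Beat 4 of bar 4 is beat (4−1)×6 + 4 = 22 overall.
Running totals: C#dim ends at 1, Dsus4 ends at 8, C# ends at 10, Asus4 ends at 14, Cadd9 ends at 17, C#6 ends at 20, Fsus4 ends at 25.
Beat 22 falls within Fsus4.

Fsus4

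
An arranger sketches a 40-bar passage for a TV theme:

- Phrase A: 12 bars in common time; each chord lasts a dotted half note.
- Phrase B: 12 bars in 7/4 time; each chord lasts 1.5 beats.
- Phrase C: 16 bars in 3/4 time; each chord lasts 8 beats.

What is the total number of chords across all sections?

A: 12 bars × 4 beats = 48 beats; 3 beats/chord → 16 chords.
B: 12 bars × 7 beats = 84 beats; 1.5 beats/chord → 56 chords.
C: 16 bars × 3 beats = 48 beats; 8 beats/chord → 6 chords.
Total: 16 + 56 + 6 = 78.

78 chords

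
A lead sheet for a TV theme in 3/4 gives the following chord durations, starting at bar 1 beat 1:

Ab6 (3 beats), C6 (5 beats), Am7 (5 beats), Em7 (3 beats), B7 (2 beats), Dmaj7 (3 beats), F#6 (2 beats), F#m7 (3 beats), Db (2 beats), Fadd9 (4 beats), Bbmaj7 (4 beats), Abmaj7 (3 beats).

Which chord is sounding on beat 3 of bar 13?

Abmaj7

Beat 3 of bar 13 is beat (13−1)×3 + 3 = 39 overall.
Running totals: Ab6 ends at 3, C6 ends at 8, Am7 ends at 13, Em7 ends at 16, B7 ends at 18, Dmaj7 ends at 21, F#6 ends at 23, F#m7 ends at 26, Db ends at 28, Fadd9 ends at 32, Bbmaj7 ends at 36, Abmaj7 ends at 39.
Beat 39 falls within Abmaj7.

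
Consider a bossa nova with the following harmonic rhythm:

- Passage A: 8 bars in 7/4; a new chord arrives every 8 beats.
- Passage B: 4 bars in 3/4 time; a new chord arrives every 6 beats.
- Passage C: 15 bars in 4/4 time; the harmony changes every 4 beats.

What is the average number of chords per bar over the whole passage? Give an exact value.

A: 8 bars of 7 beats is 56 beats; at 8 beats each that's 7 chords.
B: 4 bars of 3 beats is 12 beats; at 6 beats each that's 2 chords.
C: 15 bars of 4 beats is 60 beats; at 4 beats each that's 15 chords.
Overall: 24 chords over 27 bars → 24/27 = 8/9 chords per bar.

8/9 chords per bar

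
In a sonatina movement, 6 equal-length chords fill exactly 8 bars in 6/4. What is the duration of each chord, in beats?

8 bars × 6 beats/bar = 48 beats total.
48 beats ÷ 6 chords = 8 beats per chord.

8 beats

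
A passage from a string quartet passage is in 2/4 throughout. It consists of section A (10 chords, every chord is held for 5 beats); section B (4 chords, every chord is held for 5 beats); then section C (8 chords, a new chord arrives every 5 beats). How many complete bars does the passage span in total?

55 bars

A: 10 × 5 = 50 beats = 25 bars.
B: 4 × 5 = 20 beats = 10 bars.
C: 8 × 5 = 40 beats = 20 bars.
Total: 25 + 10 + 20 = 55 bars.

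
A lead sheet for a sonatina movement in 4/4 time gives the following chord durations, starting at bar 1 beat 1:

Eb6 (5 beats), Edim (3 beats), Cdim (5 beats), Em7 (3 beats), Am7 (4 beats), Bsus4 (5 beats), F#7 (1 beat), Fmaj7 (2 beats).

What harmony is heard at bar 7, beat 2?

Beat 2 of bar 7 is beat (7−1)×4 + 2 = 26 overall.
Running totals: Eb6 ends at 5, Edim ends at 8, Cdim ends at 13, Em7 ends at 16, Am7 ends at 20, Bsus4 ends at 25, F#7 ends at 26.
Beat 26 falls within F#7.

F#7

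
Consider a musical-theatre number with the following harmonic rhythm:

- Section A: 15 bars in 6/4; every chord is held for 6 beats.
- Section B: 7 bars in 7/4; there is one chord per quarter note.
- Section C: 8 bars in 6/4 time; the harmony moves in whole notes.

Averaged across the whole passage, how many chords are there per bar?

A: 15 bars of 6 beats is 90 beats; at 6 beats each that's 15 chords.
B: 7 bars of 7 beats is 49 beats; at 1 beat each that's 49 chords.
C: 8 bars of 6 beats is 48 beats; at 4 beats each that's 12 chords.
Overall: 76 chords over 30 bars → 76/30 = 38/15 chords per bar.

38/15 chords per bar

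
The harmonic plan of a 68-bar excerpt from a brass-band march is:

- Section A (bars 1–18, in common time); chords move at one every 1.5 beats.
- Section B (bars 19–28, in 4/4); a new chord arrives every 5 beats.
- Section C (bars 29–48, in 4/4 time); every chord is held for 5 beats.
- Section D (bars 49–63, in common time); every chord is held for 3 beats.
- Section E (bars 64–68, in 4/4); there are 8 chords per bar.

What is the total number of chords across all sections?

132 chords

A has 72 beats and chords last 1.5 each, so 48 chords.
B has 40 beats and chords last 5 each, so 8 chords.
C has 80 beats and chords last 5 each, so 16 chords.
D has 60 beats and chords last 3 each, so 20 chords.
E has 20 beats and chords last 0.5 each, so 40 chords.
Total: 48 + 8 + 16 + 20 + 40 = 132.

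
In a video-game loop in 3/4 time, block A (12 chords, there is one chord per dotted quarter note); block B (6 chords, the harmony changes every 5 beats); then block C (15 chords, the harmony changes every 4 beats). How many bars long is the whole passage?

36 bars

A: 12 × 1.5 = 18 beats = 6 bars.
B: 6 × 5 = 30 beats = 10 bars.
C: 15 × 4 = 60 beats = 20 bars.
Total: 6 + 10 + 20 = 36 bars.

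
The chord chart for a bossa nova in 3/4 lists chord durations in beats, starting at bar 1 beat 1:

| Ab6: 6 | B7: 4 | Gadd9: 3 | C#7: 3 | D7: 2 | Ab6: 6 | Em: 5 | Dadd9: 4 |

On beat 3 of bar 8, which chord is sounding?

Beat 3 of bar 8 is beat (8−1)×3 + 3 = 24 overall.
Running totals: Ab6 ends at 6, B7 ends at 10, Gadd9 ends at 13, C#7 ends at 16, D7 ends at 18, Ab6 ends at 24.
Beat 24 falls within Ab6.

Ab6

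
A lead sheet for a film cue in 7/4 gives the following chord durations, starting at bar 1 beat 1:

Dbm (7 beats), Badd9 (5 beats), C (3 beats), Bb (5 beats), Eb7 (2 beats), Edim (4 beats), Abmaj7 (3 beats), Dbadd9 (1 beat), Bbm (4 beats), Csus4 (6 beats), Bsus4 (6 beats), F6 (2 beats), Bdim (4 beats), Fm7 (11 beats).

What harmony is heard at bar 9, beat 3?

Beat 3 of bar 9 is beat (9−1)×7 + 3 = 59 overall.
Running totals: Dbm ends at 7, Badd9 ends at 12, C ends at 15, Bb ends at 20, Eb7 ends at 22, Edim ends at 26, Abmaj7 ends at 29, Dbadd9 ends at 30, Bbm ends at 34, Csus4 ends at 40, Bsus4 ends at 46, F6 ends at 48, Bdim ends at 52, Fm7 ends at 63.
Beat 59 falls within Fm7.

Fm7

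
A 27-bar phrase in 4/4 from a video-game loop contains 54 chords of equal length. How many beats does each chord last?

2 beats

27 bars × 4 beats/bar = 108 beats total.
108 beats ÷ 54 chords = 2 beats per chord.
(That is a half note.)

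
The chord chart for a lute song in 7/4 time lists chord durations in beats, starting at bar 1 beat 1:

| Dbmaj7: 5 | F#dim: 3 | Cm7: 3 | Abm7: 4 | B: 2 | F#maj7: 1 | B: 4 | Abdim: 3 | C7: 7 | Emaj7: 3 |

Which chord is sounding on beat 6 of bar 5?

Emaj7

Beat 6 of bar 5 is beat (5−1)×7 + 6 = 34 overall.
Running totals: Dbmaj7 ends at 5, F#dim ends at 8, Cm7 ends at 11, Abm7 ends at 15, B ends at 17, F#maj7 ends at 18, B ends at 22, Abdim ends at 25, C7 ends at 32, Emaj7 ends at 35.
Beat 34 falls within Emaj7.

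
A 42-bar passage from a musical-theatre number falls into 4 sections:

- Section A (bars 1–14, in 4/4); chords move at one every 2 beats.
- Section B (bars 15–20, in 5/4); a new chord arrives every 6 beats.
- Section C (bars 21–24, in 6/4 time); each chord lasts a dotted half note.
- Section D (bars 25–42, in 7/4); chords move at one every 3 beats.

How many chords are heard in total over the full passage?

A: 14·4 = 56 beats, 56/2 = 28 chords.
B: 6·5 = 30 beats, 30/6 = 5 chords.
C: 4·6 = 24 beats, 24/3 = 8 chords.
D: 18·7 = 126 beats, 126/3 = 42 chords.
Total: 28 + 5 + 8 + 42 = 83.

83 chords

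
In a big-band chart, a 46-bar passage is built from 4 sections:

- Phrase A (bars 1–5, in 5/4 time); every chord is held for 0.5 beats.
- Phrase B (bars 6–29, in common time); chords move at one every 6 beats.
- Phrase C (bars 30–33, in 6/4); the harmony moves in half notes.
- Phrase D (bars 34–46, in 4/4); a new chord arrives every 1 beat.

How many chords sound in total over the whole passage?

130 chords

A has 25 beats and chords last 0.5 each, so 50 chords.
B has 96 beats and chords last 6 each, so 16 chords.
C has 24 beats and chords last 2 each, so 12 chords.
D has 52 beats and chords last 1 each, so 52 chords.
Total: 50 + 16 + 12 + 52 = 130.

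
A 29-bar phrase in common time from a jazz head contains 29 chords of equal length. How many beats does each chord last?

4 beats

29 bars × 4 beats/bar = 116 beats total.
116 beats ÷ 29 chords = 4 beats per chord.
(That is a whole note.)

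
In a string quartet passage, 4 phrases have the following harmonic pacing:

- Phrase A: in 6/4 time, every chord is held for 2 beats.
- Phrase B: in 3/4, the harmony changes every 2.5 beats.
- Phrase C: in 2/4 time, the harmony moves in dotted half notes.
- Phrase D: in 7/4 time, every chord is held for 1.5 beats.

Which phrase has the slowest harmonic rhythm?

A: each chord is 2 beats in 6/4, so 3 per bar.
B: each chord is 2.5 beats in 3/4, so 1.2 per bar.
C: each chord is 3 beats in 2/4, so 2/3 per bar.
D: each chord is 1.5 beats in 7/4, so 14/3 per bar.
Slowest is C at 2/3 chords/bar.

Phrase C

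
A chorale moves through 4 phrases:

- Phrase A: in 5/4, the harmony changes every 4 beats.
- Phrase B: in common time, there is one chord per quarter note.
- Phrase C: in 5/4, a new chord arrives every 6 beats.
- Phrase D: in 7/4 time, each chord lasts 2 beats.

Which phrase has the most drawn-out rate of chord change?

A: 5 beats/bar ÷ 4 beats/chord = 1.25 chords/bar.
B: 4 beats/bar ÷ 1 beat/chord = 4 chords/bar.
C: 5 beats/bar ÷ 6 beats/chord = 5/6 chords/bar.
D: 7 beats/bar ÷ 2 beats/chord = 3.5 chords/bar.
Slowest is C at 5/6 chords/bar.

Phrase C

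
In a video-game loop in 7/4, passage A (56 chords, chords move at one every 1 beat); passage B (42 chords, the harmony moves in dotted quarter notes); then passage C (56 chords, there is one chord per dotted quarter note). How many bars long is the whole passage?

A: 56 × 1 = 56 beats = 8 bars.
B: 42 × 1.5 = 63 beats = 9 bars.
C: 56 × 1.5 = 84 beats = 12 bars.
Total: 8 + 9 + 12 = 29 bars.

29 bars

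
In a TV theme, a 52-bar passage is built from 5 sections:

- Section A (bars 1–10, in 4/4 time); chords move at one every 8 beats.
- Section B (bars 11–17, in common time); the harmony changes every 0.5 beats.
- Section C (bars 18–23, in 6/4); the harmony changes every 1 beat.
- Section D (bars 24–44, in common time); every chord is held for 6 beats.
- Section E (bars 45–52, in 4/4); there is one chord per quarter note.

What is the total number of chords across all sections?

143 chords

A: 10·4 = 40 beats, 40/8 = 5 chords.
B: 7·4 = 28 beats, 28/0.5 = 56 chords.
C: 6·6 = 36 beats, 36/1 = 36 chords.
D: 21·4 = 84 beats, 84/6 = 14 chords.
E: 8·4 = 32 beats, 32/1 = 32 chords.
Total: 5 + 56 + 36 + 14 + 32 = 143.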